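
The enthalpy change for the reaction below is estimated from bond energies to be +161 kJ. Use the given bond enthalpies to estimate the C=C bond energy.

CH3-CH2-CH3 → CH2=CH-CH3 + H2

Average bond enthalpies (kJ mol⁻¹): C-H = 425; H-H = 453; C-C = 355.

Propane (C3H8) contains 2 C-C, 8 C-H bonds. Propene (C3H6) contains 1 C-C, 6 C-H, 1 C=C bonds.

D(C=C) ≈ 591 kJ/mol

Let D be the C=C bond energy.
Σ(broken) = 2×355 + 8×425 = 4110
Σ(formed) = 1×355 + 6×425 + 1×D + 1×453 = 3358 + D
ΔH = Σ(broken) − Σ(formed) = (4110) − (3358 + D) = +752 − D
Setting this equal to +161 kJ gives D = 591 kJ/mol.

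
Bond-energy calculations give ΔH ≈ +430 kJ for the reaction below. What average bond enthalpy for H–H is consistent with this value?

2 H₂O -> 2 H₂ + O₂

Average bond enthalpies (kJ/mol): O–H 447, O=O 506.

D(H–H) ≈ 426 kJ/mol

Let D be the H–H bond energy.
Σ(broken) = 4×447 = 1788
Σ(formed) = 2×D + 1×506 = 506 + 2D
ΔH = Σ(broken) − Σ(formed) = (1788) − (506 + 2D) = +1282 − 2D
Setting this equal to +430 kJ gives 2D = 852, so D = 426 kJ/mol.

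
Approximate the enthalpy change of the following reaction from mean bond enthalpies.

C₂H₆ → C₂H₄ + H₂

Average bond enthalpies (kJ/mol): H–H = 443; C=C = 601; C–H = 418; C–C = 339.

ΔH ≈ +131 kJ

Bonds broken (reactants):
  C–C: 1 × 339 = 339
  C–H: 6 × 418 = 2508
  Σ(broken) = 2847 kJ
Bonds formed (products):
  C–H: 4 × 418 = 1672
  C=C: 1 × 601 = 601
  H–H: 1 × 443 = 443
  Σ(formed) = 2716 kJ
ΔH = Σ(broken) − Σ(formed) = 2847 − 2716 = +131 kJ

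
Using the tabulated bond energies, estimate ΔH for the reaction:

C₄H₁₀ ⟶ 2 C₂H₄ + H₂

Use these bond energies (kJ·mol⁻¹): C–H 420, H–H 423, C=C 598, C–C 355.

Bonds broken (reactants):
  C–C: 3 × 355 = 1065
  C–H: 10 × 420 = 4200
  Σ(broken) = 5265 kJ
Bonds formed (products):
  C–H: 8 × 420 = 3360
  C=C: 2 × 598 = 1196
  H–H: 1 × 423 = 423
  Σ(formed) = 4979 kJ
ΔH = Σ(broken) − Σ(formed) = 5265 − 4979 = +286 kJ

ΔH ≈ +286 kJ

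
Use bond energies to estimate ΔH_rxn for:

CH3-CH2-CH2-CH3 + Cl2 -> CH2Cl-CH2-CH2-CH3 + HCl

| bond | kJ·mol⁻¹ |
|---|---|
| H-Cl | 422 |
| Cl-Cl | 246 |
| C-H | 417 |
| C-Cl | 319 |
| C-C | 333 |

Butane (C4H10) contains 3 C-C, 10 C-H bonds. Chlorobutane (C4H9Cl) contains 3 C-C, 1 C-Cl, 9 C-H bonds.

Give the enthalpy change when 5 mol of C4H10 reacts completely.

Bonds broken (reactants):
  C-C: 3 × 333 = 999
  C-H: 10 × 417 = 4170
  Cl-Cl: 1 × 246 = 246
  Σ(broken) = 5415 kJ
Bonds formed (products):
  C-C: 3 × 333 = 999
  C-Cl: 1 × 319 = 319
  C-H: 9 × 417 = 3753
  H-Cl: 1 × 422 = 422
  Σ(formed) = 5493 kJ
ΔH = Σ(broken) − Σ(formed) = 5415 − 5493 = −78 kJ
For 5× the reaction as written: 5 × (−78) = −390 kJ

ΔH = −390 kJ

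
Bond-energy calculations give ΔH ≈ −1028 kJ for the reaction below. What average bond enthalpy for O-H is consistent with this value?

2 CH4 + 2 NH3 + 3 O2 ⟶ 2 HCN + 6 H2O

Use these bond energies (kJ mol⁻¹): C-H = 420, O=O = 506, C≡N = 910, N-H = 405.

D(O-H) ≈ 473 kJ/mol

Let D be the O-H bond energy.
Σ(broken) = 8×420 + 6×405 + 3×506 = 7308
Σ(formed) = 2×910 + 2×420 + 12×D = 2660 + 12D
ΔH = Σ(broken) − Σ(formed) = (7308) − (2660 + 12D) = +4648 − 12D
Setting this equal to −1028 kJ gives 12D = 5676, so D = 473 kJ/mol.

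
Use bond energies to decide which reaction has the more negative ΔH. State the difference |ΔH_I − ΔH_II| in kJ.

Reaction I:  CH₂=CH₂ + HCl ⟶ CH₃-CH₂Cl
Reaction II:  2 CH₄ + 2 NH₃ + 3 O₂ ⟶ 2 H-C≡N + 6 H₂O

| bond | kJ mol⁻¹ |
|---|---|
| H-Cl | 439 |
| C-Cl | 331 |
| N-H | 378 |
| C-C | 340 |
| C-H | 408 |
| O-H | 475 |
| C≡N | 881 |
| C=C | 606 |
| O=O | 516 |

Reaction I:
  Bonds broken (reactants):
    C-H: 4 × 408 = 1632
    C=C: 1 × 606 = 606
    H-Cl: 1 × 439 = 439
    Σ(broken) = 2677 kJ
  Bonds formed (products):
    C-C: 1 × 340 = 340
    C-Cl: 1 × 331 = 331
    C-H: 5 × 408 = 2040
    Σ(formed) = 2711 kJ
  ΔH_I = 2677 − 2711 = −34 kJ
Reaction II:
  Bonds broken (reactants):
    C-H: 8 × 408 = 3264
    N-H: 6 × 378 = 2268
    O=O: 3 × 516 = 1548
    Σ(broken) = 7080 kJ
  Bonds formed (products):
    C≡N: 2 × 881 = 1762
    C-H: 2 × 408 = 816
    O-H: 12 × 475 = 5700
    Σ(formed) = 8278 kJ
  ΔH_II = 7080 − 8278 = −1198 kJ
ΔH_I − ΔH_II = +1164 kJ, so reaction II has the more negative ΔH; |ΔH_I − ΔH_II| = 1164 kJ.

Reaction II, by 1164 kJ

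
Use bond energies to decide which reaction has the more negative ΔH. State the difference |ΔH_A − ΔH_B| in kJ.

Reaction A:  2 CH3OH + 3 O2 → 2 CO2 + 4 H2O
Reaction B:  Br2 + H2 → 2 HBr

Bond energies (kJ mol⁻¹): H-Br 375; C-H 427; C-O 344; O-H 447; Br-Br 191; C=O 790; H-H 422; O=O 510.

Reaction A, by 925 kJ

Reaction A:
  Bonds broken (reactants):
    C-H: 6 × 427 = 2562
    C-O: 2 × 344 = 688
    O-H: 2 × 447 = 894
    O=O: 3 × 510 = 1530
    Σ(broken) = 5674 kJ
  Bonds formed (products):
    C=O: 4 × 790 = 3160
    O-H: 8 × 447 = 3576
    Σ(formed) = 6736 kJ
  ΔH_A = 5674 − 6736 = −1062 kJ
Reaction B:
  Bonds broken (reactants):
    Br-Br: 1 × 191 = 191
    H-H: 1 × 422 = 422
    Σ(broken) = 613 kJ
  Bonds formed (products):
    H-Br: 2 × 375 = 750
    Σ(formed) = 750 kJ
  ΔH_B = 613 − 750 = −137 kJ
ΔH_A − ΔH_B = −925 kJ, so reaction A has the more negative ΔH; |ΔH_A − ΔH_B| = 925 kJ.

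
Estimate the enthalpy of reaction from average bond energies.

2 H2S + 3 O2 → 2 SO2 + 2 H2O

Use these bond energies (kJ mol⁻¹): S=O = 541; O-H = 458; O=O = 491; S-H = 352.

Bonds broken (reactants):
  O=O: 3 × 491 = 1473
  S-H: 4 × 352 = 1408
  Σ(broken) = 2881 kJ
Bonds formed (products):
  O-H: 4 × 458 = 1832
  S=O: 4 × 541 = 2164
  Σ(formed) = 3996 kJ
ΔH = Σ(broken) − Σ(formed) = 2881 − 3996 = −1115 kJ

ΔH ≈ −1115 kJ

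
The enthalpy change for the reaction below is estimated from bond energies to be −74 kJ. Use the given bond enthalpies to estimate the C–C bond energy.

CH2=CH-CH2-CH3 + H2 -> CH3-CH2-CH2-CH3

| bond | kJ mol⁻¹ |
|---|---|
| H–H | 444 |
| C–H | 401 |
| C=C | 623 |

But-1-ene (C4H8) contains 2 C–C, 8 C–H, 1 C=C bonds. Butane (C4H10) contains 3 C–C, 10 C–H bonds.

Let D be the C–C bond energy.
Σ(broken) = 2×D + 8×401 + 1×623 + 1×444 = 4275 + 2D
Σ(formed) = 3×D + 10×401 = 4010 + 3D
ΔH = Σ(broken) − Σ(formed) = (4275 + 2D) − (4010 + 3D) = +265 − D
Setting this equal to −74 kJ gives D = 339 kJ/mol.

D(C–C) ≈ 339 kJ/mol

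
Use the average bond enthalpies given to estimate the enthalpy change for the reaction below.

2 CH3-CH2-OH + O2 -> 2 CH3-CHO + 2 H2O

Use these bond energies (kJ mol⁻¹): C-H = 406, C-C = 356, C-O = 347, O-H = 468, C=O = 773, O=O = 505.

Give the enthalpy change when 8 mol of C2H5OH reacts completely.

ΔH = −1884 kJ

Bonds broken (reactants):
  C-C: 2 × 356 = 712
  C-H: 10 × 406 = 4060
  C-O: 2 × 347 = 694
  O-H: 2 × 468 = 936
  O=O: 1 × 505 = 505
  Σ(broken) = 6907 kJ
Bonds formed (products):
  C-C: 2 × 356 = 712
  C-H: 8 × 406 = 3248
  C=O: 2 × 773 = 1546
  O-H: 4 × 468 = 1872
  Σ(formed) = 7378 kJ
ΔH = Σ(broken) − Σ(formed) = 6907 − 7378 = −471 kJ
For 4× the reaction as written: 4 × (−471) = −1884 kJ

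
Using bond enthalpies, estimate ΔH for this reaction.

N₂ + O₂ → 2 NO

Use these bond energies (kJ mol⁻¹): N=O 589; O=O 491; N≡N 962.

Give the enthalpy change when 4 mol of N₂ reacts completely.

Bonds broken (reactants):
  N≡N: 1 × 962 = 962
  O=O: 1 × 491 = 491
  Σ(broken) = 1453 kJ
Bonds formed (products):
  N=O: 2 × 589 = 1178
  Σ(formed) = 1178 kJ
ΔH = Σ(broken) − Σ(formed) = 1453 − 1178 = +275 kJ
For 4× the reaction as written: 4 × (+275) = +1100 kJ

ΔH = +1100 kJ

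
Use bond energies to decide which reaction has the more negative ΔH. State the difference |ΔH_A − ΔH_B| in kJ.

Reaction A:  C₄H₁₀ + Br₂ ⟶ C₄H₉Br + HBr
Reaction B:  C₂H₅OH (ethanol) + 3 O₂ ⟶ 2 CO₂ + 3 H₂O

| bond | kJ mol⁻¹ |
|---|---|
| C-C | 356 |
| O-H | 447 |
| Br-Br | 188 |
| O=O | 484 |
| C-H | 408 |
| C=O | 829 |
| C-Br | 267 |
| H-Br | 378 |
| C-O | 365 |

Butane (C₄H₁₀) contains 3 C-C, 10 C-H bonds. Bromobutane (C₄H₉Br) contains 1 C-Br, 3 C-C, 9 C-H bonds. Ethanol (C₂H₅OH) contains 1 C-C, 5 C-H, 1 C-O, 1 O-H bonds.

Reaction B, by 1289 kJ

Reaction A:
  Bonds broken (reactants):
    Br-Br: 1 × 188 = 188
    C-C: 3 × 356 = 1068
    C-H: 10 × 408 = 4080
    Σ(broken) = 5336 kJ
  Bonds formed (products):
    C-Br: 1 × 267 = 267
    C-C: 3 × 356 = 1068
    C-H: 9 × 408 = 3672
    H-Br: 1 × 378 = 378
    Σ(formed) = 5385 kJ
  ΔH_A = 5336 − 5385 = −49 kJ
Reaction B:
  Bonds broken (reactants):
    C-C: 1 × 356 = 356
    C-H: 5 × 408 = 2040
    C-O: 1 × 365 = 365
    O-H: 1 × 447 = 447
    O=O: 3 × 484 = 1452
    Σ(broken) = 4660 kJ
  Bonds formed (products):
    C=O: 4 × 829 = 3316
    O-H: 6 × 447 = 2682
    Σ(formed) = 5998 kJ
  ΔH_B = 4660 − 5998 = −1338 kJ
ΔH_A − ΔH_B = +1289 kJ, so reaction B has the more negative ΔH; |ΔH_A − ΔH_B| = 1289 kJ.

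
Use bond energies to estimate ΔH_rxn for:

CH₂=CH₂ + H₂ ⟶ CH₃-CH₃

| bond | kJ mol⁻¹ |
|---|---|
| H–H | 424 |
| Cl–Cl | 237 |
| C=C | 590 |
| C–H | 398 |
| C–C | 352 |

ΔH ≈ −134 kJ

Bonds broken (reactants):
  C–H: 4 × 398 = 1592
  C=C: 1 × 590 = 590
  H–H: 1 × 424 = 424
  Σ(broken) = 2606 kJ
Bonds formed (products):
  C–C: 1 × 352 = 352
  C–H: 6 × 398 = 2388
  Σ(formed) = 2740 kJ
ΔH = Σ(broken) − Σ(formed) = 2606 − 2740 = −134 kJ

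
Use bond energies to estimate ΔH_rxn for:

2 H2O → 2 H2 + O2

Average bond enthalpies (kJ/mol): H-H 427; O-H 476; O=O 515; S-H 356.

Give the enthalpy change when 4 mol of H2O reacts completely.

ΔH = +1070 kJ

Bonds broken (reactants):
  O-H: 4 × 476 = 1904
  Σ(broken) = 1904 kJ
Bonds formed (products):
  H-H: 2 × 427 = 854
  O=O: 1 × 515 = 515
  Σ(formed) = 1369 kJ
ΔH = Σ(broken) − Σ(formed) = 1904 − 1369 = +535 kJ
For 2× the reaction as written: 2 × (+535) = +1070 kJ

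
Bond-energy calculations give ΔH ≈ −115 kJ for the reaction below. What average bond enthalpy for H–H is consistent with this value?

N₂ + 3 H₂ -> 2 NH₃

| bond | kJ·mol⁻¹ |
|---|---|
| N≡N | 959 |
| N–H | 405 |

D(H–H) ≈ 452 kJ/mol

Let D be the H–H bond energy.
Σ(broken) = 3×D + 1×959 = 959 + 3D
Σ(formed) = 6×405 = 2430
ΔH = Σ(broken) − Σ(formed) = (959 + 3D) − (2430) = −1471 + 3D
Setting this equal to −115 kJ gives 3D = 1356, so D = 452 kJ/mol.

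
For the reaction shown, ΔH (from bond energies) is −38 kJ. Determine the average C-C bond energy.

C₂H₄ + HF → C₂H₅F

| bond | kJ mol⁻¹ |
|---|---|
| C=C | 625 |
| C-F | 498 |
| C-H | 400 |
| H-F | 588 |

Let D be the C-C bond energy.
Σ(broken) = 4×400 + 1×625 + 1×588 = 2813
Σ(formed) = 1×D + 1×498 + 5×400 = 2498 + D
ΔH = Σ(broken) − Σ(formed) = (2813) − (2498 + D) = +315 − D
Setting this equal to −38 kJ gives D = 353 kJ/mol.

D(C-C) ≈ 353 kJ/mol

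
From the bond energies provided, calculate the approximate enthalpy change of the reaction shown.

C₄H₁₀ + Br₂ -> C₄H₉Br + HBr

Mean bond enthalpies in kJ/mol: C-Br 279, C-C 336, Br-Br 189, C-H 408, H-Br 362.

Bonds broken (reactants):
  Br-Br: 1 × 189 = 189
  C-C: 3 × 336 = 1008
  C-H: 10 × 408 = 4080
  Σ(broken) = 5277 kJ
Bonds formed (products):
  C-Br: 1 × 279 = 279
  C-C: 3 × 336 = 1008
  C-H: 9 × 408 = 3672
  H-Br: 1 × 362 = 362
  Σ(formed) = 5321 kJ
ΔH = Σ(broken) − Σ(formed) = 5277 − 5321 = −44 kJ

ΔH ≈ −44 kJ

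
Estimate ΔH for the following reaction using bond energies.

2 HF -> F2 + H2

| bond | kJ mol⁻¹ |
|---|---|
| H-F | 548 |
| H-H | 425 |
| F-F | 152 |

ΔH ≈ +519 kJ

Bonds broken (reactants):
  H-F: 2 × 548 = 1096
  Σ(broken) = 1096 kJ
Bonds formed (products):
  F-F: 1 × 152 = 152
  H-H: 1 × 425 = 425
  Σ(formed) = 577 kJ
ΔH = Σ(broken) − Σ(formed) = 1096 − 577 = +519 kJ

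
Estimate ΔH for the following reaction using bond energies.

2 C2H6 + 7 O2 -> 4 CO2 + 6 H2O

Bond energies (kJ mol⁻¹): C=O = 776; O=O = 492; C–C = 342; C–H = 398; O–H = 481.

ΔH ≈ −3076 kJ

Bonds broken (reactants):
  C–C: 2 × 342 = 684
  C–H: 12 × 398 = 4776
  O=O: 7 × 492 = 3444
  Σ(broken) = 8904 kJ
Bonds formed (products):
  C=O: 8 × 776 = 6208
  O–H: 12 × 481 = 5772
  Σ(formed) = 11980 kJ
ΔH = Σ(broken) − Σ(formed) = 8904 − 11980 = −3076 kJ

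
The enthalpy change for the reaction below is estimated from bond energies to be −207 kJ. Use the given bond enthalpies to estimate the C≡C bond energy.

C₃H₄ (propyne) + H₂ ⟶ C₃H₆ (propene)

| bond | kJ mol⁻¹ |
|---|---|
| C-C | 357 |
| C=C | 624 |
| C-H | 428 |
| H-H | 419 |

Let D be the C≡C bond energy.
Σ(broken) = 1×D + 1×357 + 4×428 + 1×419 = 2488 + D
Σ(formed) = 1×357 + 6×428 + 1×624 = 3549
ΔH = Σ(broken) − Σ(formed) = (2488 + D) − (3549) = −1061 + D
Setting this equal to −207 kJ gives D = 854 kJ/mol.

D(C≡C) ≈ 854 kJ/mol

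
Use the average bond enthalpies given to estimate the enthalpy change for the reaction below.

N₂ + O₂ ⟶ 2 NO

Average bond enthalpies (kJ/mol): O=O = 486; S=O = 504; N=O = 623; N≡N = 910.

ΔH ≈ +150 kJ

Bonds broken (reactants):
  N≡N: 1 × 910 = 910
  O=O: 1 × 486 = 486
  Σ(broken) = 1396 kJ
Bonds formed (products):
  N=O: 2 × 623 = 1246
  Σ(formed) = 1246 kJ
ΔH = Σ(broken) − Σ(formed) = 1396 − 1246 = +150 kJ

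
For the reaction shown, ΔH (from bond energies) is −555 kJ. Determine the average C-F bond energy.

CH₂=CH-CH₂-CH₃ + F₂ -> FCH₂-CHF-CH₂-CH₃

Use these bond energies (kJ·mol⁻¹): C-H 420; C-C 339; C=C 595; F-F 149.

Let D be the C-F bond energy.
Σ(broken) = 2×339 + 8×420 + 1×595 + 1×149 = 4782
Σ(formed) = 3×339 + 2×D + 8×420 = 4377 + 2D
ΔH = Σ(broken) − Σ(formed) = (4782) − (4377 + 2D) = +405 − 2D
Setting this equal to −555 kJ gives 2D = 960, so D = 480 kJ/mol.

D(C-F) ≈ 480 kJ/mol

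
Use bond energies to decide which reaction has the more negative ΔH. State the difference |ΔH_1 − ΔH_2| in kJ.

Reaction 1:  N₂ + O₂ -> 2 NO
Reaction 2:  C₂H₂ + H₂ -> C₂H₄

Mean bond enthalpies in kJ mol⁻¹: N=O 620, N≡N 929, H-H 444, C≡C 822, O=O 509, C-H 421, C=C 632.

Reaction 1:
  Bonds broken (reactants):
    N≡N: 1 × 929 = 929
    O=O: 1 × 509 = 509
    Σ(broken) = 1438 kJ
  Bonds formed (products):
    N=O: 2 × 620 = 1240
    Σ(formed) = 1240 kJ
  ΔH_1 = 1438 − 1240 = +198 kJ
Reaction 2:
  Bonds broken (reactants):
    C≡C: 1 × 822 = 822
    C-H: 2 × 421 = 842
    H-H: 1 × 444 = 444
    Σ(broken) = 2108 kJ
  Bonds formed (products):
    C-H: 4 × 421 = 1684
    C=C: 1 × 632 = 632
    Σ(formed) = 2316 kJ
  ΔH_2 = 2108 − 2316 = −208 kJ
ΔH_1 − ΔH_2 = +406 kJ, so reaction 2 has the more negative ΔH; |ΔH_1 − ΔH_2| = 406 kJ.

Reaction 2, by 406 kJ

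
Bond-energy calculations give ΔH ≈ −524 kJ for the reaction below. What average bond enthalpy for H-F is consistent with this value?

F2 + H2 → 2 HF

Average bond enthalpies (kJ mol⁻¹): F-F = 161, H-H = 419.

D(H-F) ≈ 552 kJ/mol

Let D be the H-F bond energy.
Σ(broken) = 1×161 + 1×419 = 580
Σ(formed) = 2×D = 2D
ΔH = Σ(broken) − Σ(formed) = (580) − (2D) = +580 − 2D
Setting this equal to −524 kJ gives 2D = 1104, so D = 552 kJ/mol.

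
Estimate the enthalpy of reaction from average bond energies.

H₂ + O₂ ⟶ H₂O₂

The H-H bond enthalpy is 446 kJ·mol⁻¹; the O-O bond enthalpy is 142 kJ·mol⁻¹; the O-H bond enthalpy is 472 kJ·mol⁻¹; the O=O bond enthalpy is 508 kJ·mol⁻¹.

ΔH ≈ −132 kJ

Bonds broken (reactants):
  H-H: 1 × 446 = 446
  O=O: 1 × 508 = 508
  Σ(broken) = 954 kJ
Bonds formed (products):
  O-H: 2 × 472 = 944
  O-O: 1 × 142 = 142
  Σ(formed) = 1086 kJ
ΔH = Σ(broken) − Σ(formed) = 954 − 1086 = −132 kJ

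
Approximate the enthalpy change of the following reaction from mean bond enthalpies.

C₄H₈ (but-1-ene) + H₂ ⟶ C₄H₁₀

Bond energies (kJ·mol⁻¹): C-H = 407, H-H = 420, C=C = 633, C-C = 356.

Bonds broken (reactants):
  C-C: 2 × 356 = 712
  C-H: 8 × 407 = 3256
  C=C: 1 × 633 = 633
  H-H: 1 × 420 = 420
  Σ(broken) = 5021 kJ
Bonds formed (products):
  C-C: 3 × 356 = 1068
  C-H: 10 × 407 = 4070
  Σ(formed) = 5138 kJ
ΔH = Σ(broken) − Σ(formed) = 5021 − 5138 = −117 kJ

ΔH ≈ −117 kJ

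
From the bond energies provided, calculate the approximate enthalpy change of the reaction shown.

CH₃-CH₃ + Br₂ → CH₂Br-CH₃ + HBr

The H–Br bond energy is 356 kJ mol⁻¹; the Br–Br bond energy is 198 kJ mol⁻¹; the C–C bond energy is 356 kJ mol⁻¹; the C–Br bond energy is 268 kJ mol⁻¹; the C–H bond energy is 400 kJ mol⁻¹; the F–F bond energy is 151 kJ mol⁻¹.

ΔH ≈ −26 kJ

Bonds broken (reactants):
  Br–Br: 1 × 198 = 198
  C–C: 1 × 356 = 356
  C–H: 6 × 400 = 2400
  Σ(broken) = 2954 kJ
Bonds formed (products):
  C–Br: 1 × 268 = 268
  C–C: 1 × 356 = 356
  C–H: 5 × 400 = 2000
  H–Br: 1 × 356 = 356
  Σ(formed) = 2980 kJ
ΔH = Σ(broken) − Σ(formed) = 2954 − 2980 = −26 kJ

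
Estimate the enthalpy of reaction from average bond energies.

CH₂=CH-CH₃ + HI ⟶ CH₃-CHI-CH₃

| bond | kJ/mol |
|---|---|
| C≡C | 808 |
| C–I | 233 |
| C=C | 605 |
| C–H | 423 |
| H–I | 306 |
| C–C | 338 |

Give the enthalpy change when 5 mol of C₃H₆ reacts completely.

ΔH = −415 kJ

Bonds broken (reactants):
  C–C: 1 × 338 = 338
  C–H: 6 × 423 = 2538
  C=C: 1 × 605 = 605
  H–I: 1 × 306 = 306
  Σ(broken) = 3787 kJ
Bonds formed (products):
  C–C: 2 × 338 = 676
  C–H: 7 × 423 = 2961
  C–I: 1 × 233 = 233
  Σ(formed) = 3870 kJ
ΔH = Σ(broken) − Σ(formed) = 3787 − 3870 = −83 kJ
For 5× the reaction as written: 5 × (−83) = −415 kJ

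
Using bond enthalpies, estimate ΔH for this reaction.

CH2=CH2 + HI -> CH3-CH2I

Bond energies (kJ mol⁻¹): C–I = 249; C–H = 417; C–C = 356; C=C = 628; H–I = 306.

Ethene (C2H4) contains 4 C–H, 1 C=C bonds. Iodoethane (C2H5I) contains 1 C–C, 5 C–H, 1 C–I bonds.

Bonds broken (reactants):
  C–H: 4 × 417 = 1668
  C=C: 1 × 628 = 628
  H–I: 1 × 306 = 306
  Σ(broken) = 2602 kJ
Bonds formed (products):
  C–C: 1 × 356 = 356
  C–H: 5 × 417 = 2085
  C–I: 1 × 249 = 249
  Σ(formed) = 2690 kJ
ΔH = Σ(broken) − Σ(formed) = 2602 − 2690 = −88 kJ

ΔH ≈ −88 kJ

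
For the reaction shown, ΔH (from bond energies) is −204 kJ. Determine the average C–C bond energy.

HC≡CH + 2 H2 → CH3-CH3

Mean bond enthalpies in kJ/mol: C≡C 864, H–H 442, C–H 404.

D(C–C) ≈ 336 kJ/mol

Let D be the C–C bond energy.
Σ(broken) = 1×864 + 2×404 + 2×442 = 2556
Σ(formed) = 1×D + 6×404 = 2424 + D
ΔH = Σ(broken) − Σ(formed) = (2556) − (2424 + D) = +132 − D
Setting this equal to −204 kJ gives D = 336 kJ/mol.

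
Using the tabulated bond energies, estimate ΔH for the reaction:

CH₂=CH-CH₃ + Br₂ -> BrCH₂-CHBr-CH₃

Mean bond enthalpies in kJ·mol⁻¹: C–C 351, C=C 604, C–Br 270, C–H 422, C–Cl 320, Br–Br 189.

ΔH ≈ −98 kJ

Bonds broken (reactants):
  Br–Br: 1 × 189 = 189
  C–C: 1 × 351 = 351
  C–H: 6 × 422 = 2532
  C=C: 1 × 604 = 604
  Σ(broken) = 3676 kJ
Bonds formed (products):
  C–Br: 2 × 270 = 540
  C–C: 2 × 351 = 702
  C–H: 6 × 422 = 2532
  Σ(formed) = 3774 kJ
ΔH = Σ(broken) − Σ(formed) = 3676 − 3774 = −98 kJ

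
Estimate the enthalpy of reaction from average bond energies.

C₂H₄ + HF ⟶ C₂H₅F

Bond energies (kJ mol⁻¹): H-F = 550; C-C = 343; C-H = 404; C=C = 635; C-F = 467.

Bonds broken (reactants):
  C-H: 4 × 404 = 1616
  C=C: 1 × 635 = 635
  H-F: 1 × 550 = 550
  Σ(broken) = 2801 kJ
Bonds formed (products):
  C-C: 1 × 343 = 343
  C-F: 1 × 467 = 467
  C-H: 5 × 404 = 2020
  Σ(formed) = 2830 kJ
ΔH = Σ(broken) − Σ(formed) = 2801 − 2830 = −29 kJ

ΔH ≈ −29 kJ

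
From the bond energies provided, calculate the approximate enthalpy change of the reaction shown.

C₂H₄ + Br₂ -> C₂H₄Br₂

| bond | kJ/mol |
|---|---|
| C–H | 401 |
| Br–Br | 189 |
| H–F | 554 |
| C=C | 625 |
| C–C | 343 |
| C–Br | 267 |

Bonds broken (reactants):
  Br–Br: 1 × 189 = 189
  C–H: 4 × 401 = 1604
  C=C: 1 × 625 = 625
  Σ(broken) = 2418 kJ
Bonds formed (products):
  C–Br: 2 × 267 = 534
  C–C: 1 × 343 = 343
  C–H: 4 × 401 = 1604
  Σ(formed) = 2481 kJ
ΔH = Σ(broken) − Σ(formed) = 2418 − 2481 = −63 kJ

ΔH ≈ −63 kJ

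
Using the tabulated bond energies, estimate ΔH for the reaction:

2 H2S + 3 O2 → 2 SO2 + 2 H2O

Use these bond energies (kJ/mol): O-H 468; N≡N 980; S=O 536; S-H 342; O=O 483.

Bonds broken (reactants):
  O=O: 3 × 483 = 1449
  S-H: 4 × 342 = 1368
  Σ(broken) = 2817 kJ
Bonds formed (products):
  O-H: 4 × 468 = 1872
  S=O: 4 × 536 = 2144
  Σ(formed) = 4016 kJ
ΔH = Σ(broken) − Σ(formed) = 2817 − 4016 = −1199 kJ

ΔH ≈ −1199 kJ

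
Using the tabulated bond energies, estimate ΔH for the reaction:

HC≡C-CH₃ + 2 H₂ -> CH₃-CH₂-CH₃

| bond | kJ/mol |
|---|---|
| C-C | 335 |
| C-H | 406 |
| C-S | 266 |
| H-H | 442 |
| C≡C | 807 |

Bonds broken (reactants):
  C≡C: 1 × 807 = 807
  C-C: 1 × 335 = 335
  C-H: 4 × 406 = 1624
  H-H: 2 × 442 = 884
  Σ(broken) = 3650 kJ
Bonds formed (products):
  C-C: 2 × 335 = 670
  C-H: 8 × 406 = 3248
  Σ(formed) = 3918 kJ
ΔH = Σ(broken) − Σ(formed) = 3650 − 3918 = −268 kJ

ΔH ≈ −268 kJ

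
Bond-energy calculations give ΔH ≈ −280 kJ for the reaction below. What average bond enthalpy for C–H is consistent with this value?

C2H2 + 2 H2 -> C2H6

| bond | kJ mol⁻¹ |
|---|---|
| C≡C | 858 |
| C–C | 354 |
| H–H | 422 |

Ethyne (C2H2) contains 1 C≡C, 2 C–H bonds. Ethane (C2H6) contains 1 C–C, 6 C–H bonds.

Let D be the C–H bond energy.
Σ(broken) = 1×858 + 2×D + 2×422 = 1702 + 2D
Σ(formed) = 1×354 + 6×D = 354 + 6D
ΔH = Σ(broken) − Σ(formed) = (1702 + 2D) − (354 + 6D) = +1348 − 4D
Setting this equal to −280 kJ gives 4D = 1628, so D = 407 kJ/mol.

D(C–H) ≈ 407 kJ/mol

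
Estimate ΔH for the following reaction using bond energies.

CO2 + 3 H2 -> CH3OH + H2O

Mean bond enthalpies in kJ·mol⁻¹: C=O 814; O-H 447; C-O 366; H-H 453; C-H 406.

ΔH ≈ +62 kJ

Bonds broken (reactants):
  C=O: 2 × 814 = 1628
  H-H: 3 × 453 = 1359
  Σ(broken) = 2987 kJ
Bonds formed (products):
  C-H: 3 × 406 = 1218
  C-O: 1 × 366 = 366
  O-H: 3 × 447 = 1341
  Σ(formed) = 2925 kJ
ΔH = Σ(broken) − Σ(formed) = 2987 − 2925 = +62 kJ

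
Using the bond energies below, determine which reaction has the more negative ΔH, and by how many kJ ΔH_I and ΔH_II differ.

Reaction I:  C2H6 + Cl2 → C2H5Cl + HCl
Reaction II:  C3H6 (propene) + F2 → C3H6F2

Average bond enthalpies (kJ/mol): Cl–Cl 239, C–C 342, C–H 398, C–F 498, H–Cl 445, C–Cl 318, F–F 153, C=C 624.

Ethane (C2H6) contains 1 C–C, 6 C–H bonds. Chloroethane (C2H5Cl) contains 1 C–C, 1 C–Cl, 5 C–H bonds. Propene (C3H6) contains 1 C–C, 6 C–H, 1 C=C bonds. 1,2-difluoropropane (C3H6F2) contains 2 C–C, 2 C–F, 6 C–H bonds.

Reaction II, by 435 kJ

Reaction I:
  Bonds broken (reactants):
    C–C: 1 × 342 = 342
    C–H: 6 × 398 = 2388
    Cl–Cl: 1 × 239 = 239
    Σ(broken) = 2969 kJ
  Bonds formed (products):
    C–C: 1 × 342 = 342
    C–Cl: 1 × 318 = 318
    C–H: 5 × 398 = 1990
    H–Cl: 1 × 445 = 445
    Σ(formed) = 3095 kJ
  ΔH_I = 2969 − 3095 = −126 kJ
Reaction II:
  Bonds broken (reactants):
    C–C: 1 × 342 = 342
    C–H: 6 × 398 = 2388
    C=C: 1 × 624 = 624
    F–F: 1 × 153 = 153
    Σ(broken) = 3507 kJ
  Bonds formed (products):
    C–C: 2 × 342 = 684
    C–F: 2 × 498 = 996
    C–H: 6 × 398 = 2388
    Σ(formed) = 4068 kJ
  ΔH_II = 3507 − 4068 = −561 kJ
ΔH_I − ΔH_II = +435 kJ, so reaction II has the more negative ΔH; |ΔH_I − ΔH_II| = 435 kJ.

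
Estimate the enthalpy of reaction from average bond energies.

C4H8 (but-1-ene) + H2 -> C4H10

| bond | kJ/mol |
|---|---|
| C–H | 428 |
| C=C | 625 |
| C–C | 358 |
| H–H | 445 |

ΔH ≈ −144 kJ

Bonds broken (reactants):
  C–C: 2 × 358 = 716
  C–H: 8 × 428 = 3424
  C=C: 1 × 625 = 625
  H–H: 1 × 445 = 445
  Σ(broken) = 5210 kJ
Bonds formed (products):
  C–C: 3 × 358 = 1074
  C–H: 10 × 428 = 4280
  Σ(formed) = 5354 kJ
ΔH = Σ(broken) − Σ(formed) = 5210 − 5354 = −144 kJ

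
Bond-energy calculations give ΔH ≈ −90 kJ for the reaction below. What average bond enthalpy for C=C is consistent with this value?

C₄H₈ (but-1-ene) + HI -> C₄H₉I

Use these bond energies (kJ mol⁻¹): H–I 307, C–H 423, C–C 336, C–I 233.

Let D be the C=C bond energy.
Σ(broken) = 2×336 + 8×423 + 1×D + 1×307 = 4363 + D
Σ(formed) = 3×336 + 9×423 + 1×233 = 5048
ΔH = Σ(broken) − Σ(formed) = (4363 + D) − (5048) = −685 + D
Setting this equal to −90 kJ gives D = 595 kJ/mol.

D(C=C) ≈ 595 kJ/mol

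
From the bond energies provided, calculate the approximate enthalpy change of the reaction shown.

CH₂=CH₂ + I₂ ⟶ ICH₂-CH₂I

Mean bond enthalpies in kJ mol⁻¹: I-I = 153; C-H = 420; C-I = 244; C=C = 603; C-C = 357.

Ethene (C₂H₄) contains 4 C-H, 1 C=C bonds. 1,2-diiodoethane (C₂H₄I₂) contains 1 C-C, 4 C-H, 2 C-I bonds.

Bonds broken (reactants):
  C-H: 4 × 420 = 1680
  C=C: 1 × 603 = 603
  I-I: 1 × 153 = 153
  Σ(broken) = 2436 kJ
Bonds formed (products):
  C-C: 1 × 357 = 357
  C-H: 4 × 420 = 1680
  C-I: 2 × 244 = 488
  Σ(formed) = 2525 kJ
ΔH = Σ(broken) − Σ(formed) = 2436 − 2525 = −89 kJ

ΔH ≈ −89 kJ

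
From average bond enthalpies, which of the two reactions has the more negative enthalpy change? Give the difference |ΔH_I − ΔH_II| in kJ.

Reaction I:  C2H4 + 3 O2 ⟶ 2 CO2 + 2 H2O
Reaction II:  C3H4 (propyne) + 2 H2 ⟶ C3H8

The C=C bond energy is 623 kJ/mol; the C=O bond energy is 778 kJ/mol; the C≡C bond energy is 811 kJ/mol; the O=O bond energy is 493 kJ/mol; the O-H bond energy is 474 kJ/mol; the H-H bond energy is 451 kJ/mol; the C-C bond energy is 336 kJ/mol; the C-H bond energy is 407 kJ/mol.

Reaction I:
  Bonds broken (reactants):
    C-H: 4 × 407 = 1628
    C=C: 1 × 623 = 623
    O=O: 3 × 493 = 1479
    Σ(broken) = 3730 kJ
  Bonds formed (products):
    C=O: 4 × 778 = 3112
    O-H: 4 × 474 = 1896
    Σ(formed) = 5008 kJ
  ΔH_I = 3730 − 5008 = −1278 kJ
Reaction II:
  Bonds broken (reactants):
    C≡C: 1 × 811 = 811
    C-C: 1 × 336 = 336
    C-H: 4 × 407 = 1628
    H-H: 2 × 451 = 902
    Σ(broken) = 3677 kJ
  Bonds formed (products):
    C-C: 2 × 336 = 672
    C-H: 8 × 407 = 3256
    Σ(formed) = 3928 kJ
  ΔH_II = 3677 − 3928 = −251 kJ
ΔH_I − ΔH_II = −1027 kJ, so reaction I has the more negative ΔH; |ΔH_I − ΔH_II| = 1027 kJ.

Reaction I, by 1027 kJ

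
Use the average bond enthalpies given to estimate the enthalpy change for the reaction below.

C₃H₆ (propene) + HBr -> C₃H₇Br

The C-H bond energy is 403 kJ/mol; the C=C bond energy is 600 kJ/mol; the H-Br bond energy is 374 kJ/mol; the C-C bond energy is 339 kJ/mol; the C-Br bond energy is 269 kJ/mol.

Bonds broken (reactants):
  C-C: 1 × 339 = 339
  C-H: 6 × 403 = 2418
  C=C: 1 × 600 = 600
  H-Br: 1 × 374 = 374
  Σ(broken) = 3731 kJ
Bonds formed (products):
  C-Br: 1 × 269 = 269
  C-C: 2 × 339 = 678
  C-H: 7 × 403 = 2821
  Σ(formed) = 3768 kJ
ΔH = Σ(broken) − Σ(formed) = 3731 − 3768 = −37 kJ

ΔH ≈ −37 kJ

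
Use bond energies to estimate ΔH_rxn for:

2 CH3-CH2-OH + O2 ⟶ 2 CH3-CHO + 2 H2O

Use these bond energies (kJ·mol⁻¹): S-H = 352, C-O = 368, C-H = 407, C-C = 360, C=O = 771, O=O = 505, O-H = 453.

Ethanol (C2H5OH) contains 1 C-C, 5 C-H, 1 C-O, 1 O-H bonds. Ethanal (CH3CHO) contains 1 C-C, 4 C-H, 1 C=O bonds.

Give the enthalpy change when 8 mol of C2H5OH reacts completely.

ΔH = −1572 kJ

Bonds broken (reactants):
  C-C: 2 × 360 = 720
  C-H: 10 × 407 = 4070
  C-O: 2 × 368 = 736
  O-H: 2 × 453 = 906
  O=O: 1 × 505 = 505
  Σ(broken) = 6937 kJ
Bonds formed (products):
  C-C: 2 × 360 = 720
  C-H: 8 × 407 = 3256
  C=O: 2 × 771 = 1542
  O-H: 4 × 453 = 1812
  Σ(formed) = 7330 kJ
ΔH = Σ(broken) − Σ(formed) = 6937 − 7330 = −393 kJ
For 4× the reaction as written: 4 × (−393) = −1572 kJ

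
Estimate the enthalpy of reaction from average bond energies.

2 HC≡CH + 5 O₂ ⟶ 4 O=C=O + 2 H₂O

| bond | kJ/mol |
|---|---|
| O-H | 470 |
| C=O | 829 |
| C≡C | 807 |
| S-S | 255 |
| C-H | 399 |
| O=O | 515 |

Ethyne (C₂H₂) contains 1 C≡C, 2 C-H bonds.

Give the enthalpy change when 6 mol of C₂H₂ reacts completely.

ΔH = −8181 kJ

Bonds broken (reactants):
  C≡C: 2 × 807 = 1614
  C-H: 4 × 399 = 1596
  O=O: 5 × 515 = 2575
  Σ(broken) = 5785 kJ
Bonds formed (products):
  C=O: 8 × 829 = 6632
  O-H: 4 × 470 = 1880
  Σ(formed) = 8512 kJ
ΔH = Σ(broken) − Σ(formed) = 5785 − 8512 = −2727 kJ
For 3× the reaction as written: 3 × (−2727) = −8181 kJ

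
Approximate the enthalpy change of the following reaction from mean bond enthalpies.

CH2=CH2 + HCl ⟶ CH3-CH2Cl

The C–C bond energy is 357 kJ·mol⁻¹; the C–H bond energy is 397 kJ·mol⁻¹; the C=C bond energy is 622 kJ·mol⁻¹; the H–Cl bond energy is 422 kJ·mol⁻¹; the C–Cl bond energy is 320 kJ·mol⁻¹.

ΔH ≈ −30 kJ

Bonds broken (reactants):
  C–H: 4 × 397 = 1588
  C=C: 1 × 622 = 622
  H–Cl: 1 × 422 = 422
  Σ(broken) = 2632 kJ
Bonds formed (products):
  C–C: 1 × 357 = 357
  C–Cl: 1 × 320 = 320
  C–H: 5 × 397 = 1985
  Σ(formed) = 2662 kJ
ΔH = Σ(broken) − Σ(formed) = 2632 − 2662 = −30 kJ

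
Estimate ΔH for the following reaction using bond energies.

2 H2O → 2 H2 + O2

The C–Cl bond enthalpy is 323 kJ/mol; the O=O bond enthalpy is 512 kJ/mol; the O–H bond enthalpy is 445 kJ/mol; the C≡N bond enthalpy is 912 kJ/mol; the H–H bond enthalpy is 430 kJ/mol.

Bonds broken (reactants):
  O–H: 4 × 445 = 1780
  Σ(broken) = 1780 kJ
Bonds formed (products):
  H–H: 2 × 430 = 860
  O=O: 1 × 512 = 512
  Σ(formed) = 1372 kJ
ΔH = Σ(broken) − Σ(formed) = 1780 − 1372 = +408 kJ

ΔH ≈ +408 kJ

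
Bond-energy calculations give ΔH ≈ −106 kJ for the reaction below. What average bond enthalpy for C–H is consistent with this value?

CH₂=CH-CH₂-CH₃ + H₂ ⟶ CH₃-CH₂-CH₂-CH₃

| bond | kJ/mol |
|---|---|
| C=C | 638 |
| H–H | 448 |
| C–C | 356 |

Let D be the C–H bond energy.
Σ(broken) = 2×356 + 8×D + 1×638 + 1×448 = 1798 + 8D
Σ(formed) = 3×356 + 10×D = 1068 + 10D
ΔH = Σ(broken) − Σ(formed) = (1798 + 8D) − (1068 + 10D) = +730 − 2D
Setting this equal to −106 kJ gives 2D = 836, so D = 418 kJ/mol.

D(C–H) ≈ 418 kJ/mol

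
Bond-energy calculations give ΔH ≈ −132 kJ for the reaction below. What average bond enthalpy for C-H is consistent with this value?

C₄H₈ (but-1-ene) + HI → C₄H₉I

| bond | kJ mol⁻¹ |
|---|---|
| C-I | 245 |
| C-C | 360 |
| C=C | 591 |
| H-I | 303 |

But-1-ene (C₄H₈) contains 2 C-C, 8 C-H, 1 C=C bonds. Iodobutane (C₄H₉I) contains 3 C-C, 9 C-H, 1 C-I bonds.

Let D be the C-H bond energy.
Σ(broken) = 2×360 + 8×D + 1×591 + 1×303 = 1614 + 8D
Σ(formed) = 3×360 + 9×D + 1×245 = 1325 + 9D
ΔH = Σ(broken) − Σ(formed) = (1614 + 8D) − (1325 + 9D) = +289 − D
Setting this equal to −132 kJ gives D = 421 kJ/mol.

D(C-H) ≈ 421 kJ/mol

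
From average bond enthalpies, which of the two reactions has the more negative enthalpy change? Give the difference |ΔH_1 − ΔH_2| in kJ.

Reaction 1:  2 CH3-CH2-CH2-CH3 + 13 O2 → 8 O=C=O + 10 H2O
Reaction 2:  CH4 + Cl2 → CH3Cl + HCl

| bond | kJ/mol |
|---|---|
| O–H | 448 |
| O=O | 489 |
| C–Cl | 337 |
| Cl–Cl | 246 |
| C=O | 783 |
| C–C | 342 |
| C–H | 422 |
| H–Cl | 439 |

Reaction 1, by 4531 kJ

Reaction 1:
  Bonds broken (reactants):
    C–C: 6 × 342 = 2052
    C–H: 20 × 422 = 8440
    O=O: 13 × 489 = 6357
    Σ(broken) = 16849 kJ
  Bonds formed (products):
    C=O: 16 × 783 = 12528
    O–H: 20 × 448 = 8960
    Σ(formed) = 21488 kJ
  ΔH_1 = 16849 − 21488 = −4639 kJ
Reaction 2:
  Bonds broken (reactants):
    C–H: 4 × 422 = 1688
    Cl–Cl: 1 × 246 = 246
    Σ(broken) = 1934 kJ
  Bonds formed (products):
    C–Cl: 1 × 337 = 337
    C–H: 3 × 422 = 1266
    H–Cl: 1 × 439 = 439
    Σ(formed) = 2042 kJ
  ΔH_2 = 1934 − 2042 = −108 kJ
ΔH_1 − ΔH_2 = −4531 kJ, so reaction 1 has the more negative ΔH; |ΔH_1 − ΔH_2| = 4531 kJ.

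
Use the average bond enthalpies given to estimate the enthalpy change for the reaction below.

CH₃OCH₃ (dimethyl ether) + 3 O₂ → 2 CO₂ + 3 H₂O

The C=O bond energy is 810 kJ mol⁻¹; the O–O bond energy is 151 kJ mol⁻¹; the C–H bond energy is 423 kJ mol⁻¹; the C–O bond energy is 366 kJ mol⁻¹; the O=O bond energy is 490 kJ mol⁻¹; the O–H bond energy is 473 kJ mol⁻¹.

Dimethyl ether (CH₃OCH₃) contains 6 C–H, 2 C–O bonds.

ΔH ≈ −1338 kJ

Bonds broken (reactants):
  C–H: 6 × 423 = 2538
  C–O: 2 × 366 = 732
  O=O: 3 × 490 = 1470
  Σ(broken) = 4740 kJ
Bonds formed (products):
  C=O: 4 × 810 = 3240
  O–H: 6 × 473 = 2838
  Σ(formed) = 6078 kJ
ΔH = Σ(broken) − Σ(formed) = 4740 − 6078 = −1338 kJ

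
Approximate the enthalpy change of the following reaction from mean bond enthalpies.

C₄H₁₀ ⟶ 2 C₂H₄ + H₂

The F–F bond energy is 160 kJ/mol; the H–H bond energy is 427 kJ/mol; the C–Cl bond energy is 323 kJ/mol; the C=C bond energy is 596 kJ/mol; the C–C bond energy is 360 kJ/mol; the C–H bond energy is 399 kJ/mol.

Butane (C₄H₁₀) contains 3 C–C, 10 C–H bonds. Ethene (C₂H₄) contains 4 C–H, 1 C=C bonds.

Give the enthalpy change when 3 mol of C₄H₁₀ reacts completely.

Bonds broken (reactants):
  C–C: 3 × 360 = 1080
  C–H: 10 × 399 = 3990
  Σ(broken) = 5070 kJ
Bonds formed (products):
  C–H: 8 × 399 = 3192
  C=C: 2 × 596 = 1192
  H–H: 1 × 427 = 427
  Σ(formed) = 4811 kJ
ΔH = Σ(broken) − Σ(formed) = 5070 − 4811 = +259 kJ
For 3× the reaction as written: 3 × (+259) = +777 kJ

ΔH = +777 kJ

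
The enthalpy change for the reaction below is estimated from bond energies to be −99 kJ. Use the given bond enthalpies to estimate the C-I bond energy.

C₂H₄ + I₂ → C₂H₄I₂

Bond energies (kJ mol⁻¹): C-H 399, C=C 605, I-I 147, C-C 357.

Let D be the C-I bond energy.
Σ(broken) = 4×399 + 1×605 + 1×147 = 2348
Σ(formed) = 1×357 + 4×399 + 2×D = 1953 + 2D
ΔH = Σ(broken) − Σ(formed) = (2348) − (1953 + 2D) = +395 − 2D
Setting this equal to −99 kJ gives 2D = 494, so D = 247 kJ/mol.

D(C-I) ≈ 247 kJ/mol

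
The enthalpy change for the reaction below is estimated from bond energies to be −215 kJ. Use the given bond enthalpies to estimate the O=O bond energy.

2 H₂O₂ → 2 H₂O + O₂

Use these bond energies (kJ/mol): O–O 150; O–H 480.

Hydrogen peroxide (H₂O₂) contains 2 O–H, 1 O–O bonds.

Let D be the O=O bond energy.
Σ(broken) = 4×480 + 2×150 = 2220
Σ(formed) = 4×480 + 1×D = 1920 + D
ΔH = Σ(broken) − Σ(formed) = (2220) − (1920 + D) = +300 − D
Setting this equal to −215 kJ gives D = 515 kJ/mol.

D(O=O) ≈ 515 kJ/mol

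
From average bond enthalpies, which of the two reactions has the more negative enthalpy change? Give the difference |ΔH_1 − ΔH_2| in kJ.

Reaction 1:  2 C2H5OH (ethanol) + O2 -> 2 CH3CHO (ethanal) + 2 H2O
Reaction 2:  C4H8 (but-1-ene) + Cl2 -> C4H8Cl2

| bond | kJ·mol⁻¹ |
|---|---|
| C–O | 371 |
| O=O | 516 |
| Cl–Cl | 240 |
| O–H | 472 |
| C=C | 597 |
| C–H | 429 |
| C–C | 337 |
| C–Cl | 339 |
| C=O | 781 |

Reaction 1, by 212 kJ

Reaction 1:
  Bonds broken (reactants):
    C–C: 2 × 337 = 674
    C–H: 10 × 429 = 4290
    C–O: 2 × 371 = 742
    O–H: 2 × 472 = 944
    O=O: 1 × 516 = 516
    Σ(broken) = 7166 kJ
  Bonds formed (products):
    C–C: 2 × 337 = 674
    C–H: 8 × 429 = 3432
    C=O: 2 × 781 = 1562
    O–H: 4 × 472 = 1888
    Σ(formed) = 7556 kJ
  ΔH_1 = 7166 − 7556 = −390 kJ
Reaction 2:
  Bonds broken (reactants):
    C–C: 2 × 337 = 674
    C–H: 8 × 429 = 3432
    C=C: 1 × 597 = 597
    Cl–Cl: 1 × 240 = 240
    Σ(broken) = 4943 kJ
  Bonds formed (products):
    C–C: 3 × 337 = 1011
    C–Cl: 2 × 339 = 678
    C–H: 8 × 429 = 3432
    Σ(formed) = 5121 kJ
  ΔH_2 = 4943 − 5121 = −178 kJ
ΔH_1 − ΔH_2 = −212 kJ, so reaction 1 has the more negative ΔH; |ΔH_1 − ΔH_2| = 212 kJ.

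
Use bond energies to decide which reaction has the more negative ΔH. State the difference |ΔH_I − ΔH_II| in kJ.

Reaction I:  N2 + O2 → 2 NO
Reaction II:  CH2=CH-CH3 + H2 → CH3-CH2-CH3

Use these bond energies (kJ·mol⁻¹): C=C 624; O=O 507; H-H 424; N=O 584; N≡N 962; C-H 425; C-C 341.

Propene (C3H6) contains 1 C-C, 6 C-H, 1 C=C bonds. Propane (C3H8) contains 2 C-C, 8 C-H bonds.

Reaction II, by 444 kJ

Reaction I:
  Bonds broken (reactants):
    N≡N: 1 × 962 = 962
    O=O: 1 × 507 = 507
    Σ(broken) = 1469 kJ
  Bonds formed (products):
    N=O: 2 × 584 = 1168
    Σ(formed) = 1168 kJ
  ΔH_I = 1469 − 1168 = +301 kJ
Reaction II:
  Bonds broken (reactants):
    C-C: 1 × 341 = 341
    C-H: 6 × 425 = 2550
    C=C: 1 × 624 = 624
    H-H: 1 × 424 = 424
    Σ(broken) = 3939 kJ
  Bonds formed (products):
    C-C: 2 × 341 = 682
    C-H: 8 × 425 = 3400
    Σ(formed) = 4082 kJ
  ΔH_II = 3939 − 4082 = −143 kJ
ΔH_I − ΔH_II = +444 kJ, so reaction II has the more negative ΔH; |ΔH_I − ΔH_II| = 444 kJ.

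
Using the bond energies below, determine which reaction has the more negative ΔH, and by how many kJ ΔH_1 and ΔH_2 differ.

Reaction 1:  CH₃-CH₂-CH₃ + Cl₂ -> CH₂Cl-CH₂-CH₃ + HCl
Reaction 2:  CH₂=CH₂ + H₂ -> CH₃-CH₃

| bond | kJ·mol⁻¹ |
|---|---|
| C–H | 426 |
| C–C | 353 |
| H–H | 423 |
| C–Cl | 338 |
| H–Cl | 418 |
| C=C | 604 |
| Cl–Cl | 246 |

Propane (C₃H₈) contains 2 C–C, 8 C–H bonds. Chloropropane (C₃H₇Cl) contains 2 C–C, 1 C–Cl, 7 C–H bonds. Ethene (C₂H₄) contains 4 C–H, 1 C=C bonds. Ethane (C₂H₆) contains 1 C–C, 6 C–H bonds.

Reaction 2, by 94 kJ

Reaction 1:
  Bonds broken (reactants):
    C–C: 2 × 353 = 706
    C–H: 8 × 426 = 3408
    Cl–Cl: 1 × 246 = 246
    Σ(broken) = 4360 kJ
  Bonds formed (products):
    C–C: 2 × 353 = 706
    C–Cl: 1 × 338 = 338
    C–H: 7 × 426 = 2982
    H–Cl: 1 × 418 = 418
    Σ(formed) = 4444 kJ
  ΔH_1 = 4360 − 4444 = −84 kJ
Reaction 2:
  Bonds broken (reactants):
    C–H: 4 × 426 = 1704
    C=C: 1 × 604 = 604
    H–H: 1 × 423 = 423
    Σ(broken) = 2731 kJ
  Bonds formed (products):
    C–C: 1 × 353 = 353
    C–H: 6 × 426 = 2556
    Σ(formed) = 2909 kJ
  ΔH_2 = 2731 − 2909 = −178 kJ
ΔH_1 − ΔH_2 = +94 kJ, so reaction 2 has the more negative ΔH; |ΔH_1 − ΔH_2| = 94 kJ.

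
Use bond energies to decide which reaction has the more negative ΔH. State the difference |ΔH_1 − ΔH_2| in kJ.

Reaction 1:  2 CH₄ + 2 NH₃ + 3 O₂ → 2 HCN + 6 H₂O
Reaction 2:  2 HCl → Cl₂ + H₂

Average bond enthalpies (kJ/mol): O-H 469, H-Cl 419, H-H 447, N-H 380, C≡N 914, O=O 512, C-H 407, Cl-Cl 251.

Reaction 1:
  Bonds broken (reactants):
    C-H: 8 × 407 = 3256
    N-H: 6 × 380 = 2280
    O=O: 3 × 512 = 1536
    Σ(broken) = 7072 kJ
  Bonds formed (products):
    C≡N: 2 × 914 = 1828
    C-H: 2 × 407 = 814
    O-H: 12 × 469 = 5628
    Σ(formed) = 8270 kJ
  ΔH_1 = 7072 − 8270 = −1198 kJ
Reaction 2:
  Bonds broken (reactants):
    H-Cl: 2 × 419 = 838
    Σ(broken) = 838 kJ
  Bonds formed (products):
    Cl-Cl: 1 × 251 = 251
    H-H: 1 × 447 = 447
    Σ(formed) = 698 kJ
  ΔH_2 = 838 − 698 = +140 kJ
ΔH_1 − ΔH_2 = −1338 kJ, so reaction 1 has the more negative ΔH; |ΔH_1 − ΔH_2| = 1338 kJ.

Reaction 1, by 1338 kJ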